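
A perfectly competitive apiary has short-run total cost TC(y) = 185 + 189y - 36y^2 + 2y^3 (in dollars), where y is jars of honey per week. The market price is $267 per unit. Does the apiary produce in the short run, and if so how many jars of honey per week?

Produce at y = 13

Variable cost is VC = 189y - 36y^2 + 2y^3, so AVC = VC/y = 189 - 36y + 2y^2 and MC = dTC/dy = 189 - 72y + 6y^2.
AVC hits its minimum where MC = AVC, at y = 9, giving min AVC = 189 - 36·9 + 2·9^2 = $27.
Since P = $267 ≥ min AVC = $27, price covers variable cost and the firm should produce.
P = MC gives -78 - 72y + 6y^2 = 0, with roots -1 and 13. Take the larger (rising MC): y* = 13.
Check: AVC at y = 13 is $59 ≤ P, so revenue covers variable cost.
Profit = P·y − TC = 267·13 − 952 = $2519.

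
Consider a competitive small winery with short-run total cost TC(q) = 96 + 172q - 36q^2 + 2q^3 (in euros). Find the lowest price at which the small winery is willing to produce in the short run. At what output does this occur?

The shutdown price is the minimum of AVC. VC = 172q - 36q^2 + 2q^3, so AVC = 172 - 36q + 2q^2.
dAVC/dq = -36 + 4q = 0 gives q = 9. min AVC = 172 - 36·9 + 2·9^2 = 10.
The firm shuts down for any P below €10.

€10 per unit, at q = 9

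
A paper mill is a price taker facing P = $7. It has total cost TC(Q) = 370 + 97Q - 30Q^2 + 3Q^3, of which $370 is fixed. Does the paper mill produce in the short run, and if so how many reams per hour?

Shut down

Variable cost is VC = 97Q - 30Q^2 + 3Q^3, so AVC = VC/Q = 97 - 30Q + 3Q^2 and MC = dTC/dQ = 97 - 60Q + 9Q^2.
The AVC parabola has its vertex at Q = 30/6 = 5, where AVC = 97 - 30·5 + 3·5^2 = $22.
With P < min AVC ($7 < $22), every unit sold adds to the loss.
Best response: produce nothing and absorb the $370 fixed cost.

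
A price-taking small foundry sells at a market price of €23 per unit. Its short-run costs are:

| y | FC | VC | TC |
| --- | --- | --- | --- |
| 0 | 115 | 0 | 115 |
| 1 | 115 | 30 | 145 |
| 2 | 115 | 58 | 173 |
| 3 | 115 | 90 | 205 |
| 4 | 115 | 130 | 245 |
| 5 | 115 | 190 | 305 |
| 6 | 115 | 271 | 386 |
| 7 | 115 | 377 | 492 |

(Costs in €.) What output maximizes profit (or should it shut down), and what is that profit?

Profit at each row (π = 23y − TC): y=0: -115; y=1: -122; y=2: -127; y=3: -136; y=4: -153; y=5: -190; y=6: -248; y=7: -331.
Profit is highest at y = 0. Equivalently, the lowest AVC in the table is 58/2 ≈ €29 at y = 2, and P = €23 falls below it — price never covers variable cost, so the firm shuts down and loses only its fixed cost.

y = 0 (shut down); profit = -€115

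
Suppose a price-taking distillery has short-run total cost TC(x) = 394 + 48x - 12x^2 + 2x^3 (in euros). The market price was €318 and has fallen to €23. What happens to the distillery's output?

AVC = 48 - 12x + 2x^2, minimized at x = 3 where min AVC = €30. MC = 48 - 24x + 6x^2.
With P = €318 above the shutdown price, P = MC gives x = 9.
At P = €23 < min AVC = €30, price no longer covers variable cost at any output, so the firm shuts down: x = 0.

Output falls from 9 to 0 (the firm shuts down)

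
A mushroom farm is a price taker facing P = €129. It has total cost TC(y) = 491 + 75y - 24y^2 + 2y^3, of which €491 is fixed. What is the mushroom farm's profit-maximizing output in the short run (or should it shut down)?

Produce at y = 9

Variable cost is VC = 75y - 24y^2 + 2y^3, so AVC = VC/y = 75 - 24y + 2y^2 and MC = dTC/dy = 75 - 48y + 6y^2.
AVC hits its minimum where MC = AVC, at y = 6, giving min AVC = 75 - 24·6 + 2·6^2 = €3.
Because €129 ≥ €3, revenue can cover variable cost; the firm operates.
Set P = MC: 129 = 75 - 48y + 6y^2 → -54 - 48y + 6y^2 = 0. The roots are y = -1 and y = 9; the profit-maximizing output is on the rising part of MC, so y* = 9.
Check: AVC at y = 9 is €21 ≤ P, so revenue covers variable cost.
Profit = P·y − TC = 129·9 − 680 = €481.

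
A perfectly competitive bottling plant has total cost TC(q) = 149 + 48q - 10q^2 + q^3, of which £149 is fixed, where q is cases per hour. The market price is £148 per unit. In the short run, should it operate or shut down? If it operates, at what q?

From TC, MC = TC'(q) = 48 - 20q + 3q^2 and AVC = VC/q = 48 - 10q + q^2.
The AVC parabola has its vertex at q = 10/2 = 5, where AVC = 48 - 10·5 + 5^2 = £23.
Since P = £148 ≥ min AVC = £23, price covers variable cost and the firm should produce.
Solving P = MC: -100 - 20q + 3q^2 = 0 ⇒ q = -10/3 or 10. On the upward-sloping branch, q* = 10.
Check: AVC at q = 10 is £48 ≤ P, so revenue covers variable cost.
Profit = P·q − TC = 148·10 − 629 = £851.

Produce at q = 10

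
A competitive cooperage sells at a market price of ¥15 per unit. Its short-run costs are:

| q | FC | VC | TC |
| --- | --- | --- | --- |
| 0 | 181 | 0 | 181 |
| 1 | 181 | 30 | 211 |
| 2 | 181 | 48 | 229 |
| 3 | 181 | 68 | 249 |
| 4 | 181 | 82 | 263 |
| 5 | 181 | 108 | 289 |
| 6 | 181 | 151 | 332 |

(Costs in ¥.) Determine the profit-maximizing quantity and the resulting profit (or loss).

q = 0 (shut down); profit = -¥181

Compute π = P·q − TC at each output: q=0: -181; q=1: -196; q=2: -199; q=3: -204; q=4: -203; q=5: -214; q=6: -242.
Profit is highest at q = 0. Equivalently, the lowest AVC in the table is 82/4 ≈ ¥20.50 at q = 4, and P = ¥15 falls below it — price never covers variable cost, so the firm shuts down and loses only its fixed cost.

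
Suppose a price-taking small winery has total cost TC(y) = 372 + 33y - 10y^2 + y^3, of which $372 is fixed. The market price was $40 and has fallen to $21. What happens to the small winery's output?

Output falls from 7 to 6

MC = 33 - 20y + 3y^2; the shutdown threshold is min AVC = $8 (at y = 5).
At P = $40 ≥ min AVC, set P = MC on the rising branch: y = 7.
At P = $21 ≥ min AVC, set P = MC: y = 6. The firm stays open but cuts output.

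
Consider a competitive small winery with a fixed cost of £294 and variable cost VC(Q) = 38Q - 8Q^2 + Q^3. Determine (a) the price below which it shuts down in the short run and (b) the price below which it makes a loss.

AVC = 38 - 8Q + Q^2; minimized at Q = 4, giving min AVC = £22. That is the shutdown price.
ATC = 294/Q + 38 - 8Q + Q^2. Setting dATC/dQ = −294/Q^2 − 8 + 2Q = 0 gives Q = 7 (since 2·7^3 − 8·7^2 = 294).
min ATC = 294/7 + 38 − 8·7 + 7^2 = £73. That is the break-even price.
Between these two prices the firm operates at a loss; above £73 it earns a profit.

Shutdown price = £22; break-even price = £73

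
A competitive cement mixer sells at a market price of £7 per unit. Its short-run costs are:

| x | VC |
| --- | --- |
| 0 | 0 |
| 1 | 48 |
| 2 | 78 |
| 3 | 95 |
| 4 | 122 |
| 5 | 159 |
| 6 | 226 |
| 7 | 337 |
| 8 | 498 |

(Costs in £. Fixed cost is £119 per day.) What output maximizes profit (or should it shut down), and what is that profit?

x = 0 (shut down); profit = -£119

Profit at each row (π = 7x − TC): x=0: -119; x=1: -160; x=2: -183; x=3: -193; x=4: -213; x=5: -243; x=6: -303; x=7: -407; x=8: -561.
Profit is highest at x = 0. Equivalently, the lowest AVC in the table is 122/4 ≈ £30.50 at x = 4, and P = £7 falls below it — price never covers variable cost, so the firm shuts down and loses only its fixed cost.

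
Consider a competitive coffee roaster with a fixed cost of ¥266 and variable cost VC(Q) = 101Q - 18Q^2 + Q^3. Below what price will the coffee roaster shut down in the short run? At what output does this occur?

¥20 per unit, at Q = 9

Short-run supply begins at min AVC. From VC = 101Q - 18Q^2 + Q^3, AVC = 101 - 18Q + Q^2.
dAVC/dQ = -18 + 2Q = 0 gives Q = 9. min AVC = 101 - 18·9 + 9^2 = 20.
The firm shuts down for any P below ¥20.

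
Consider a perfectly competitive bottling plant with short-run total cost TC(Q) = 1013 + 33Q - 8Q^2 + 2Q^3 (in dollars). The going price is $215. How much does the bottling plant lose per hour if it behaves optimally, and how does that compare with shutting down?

Profit = -$33 at Q = 7

AVC = 33 - 8Q + 2Q^2; min AVC = $25 at Q = 2. Since P = $215 ≥ min AVC, the firm produces.
MC = 33 - 16Q + 6Q^2. Setting P = MC and taking the root on the rising branch gives Q* = 7.
TR = 215·7 = 1505. TC = 1013 + 525 = 1538. Profit = 1505 − 1538 = -$33.
That loss of $33 beats the $1013 the firm would lose by shutting down; producing recovers $980 of fixed cost.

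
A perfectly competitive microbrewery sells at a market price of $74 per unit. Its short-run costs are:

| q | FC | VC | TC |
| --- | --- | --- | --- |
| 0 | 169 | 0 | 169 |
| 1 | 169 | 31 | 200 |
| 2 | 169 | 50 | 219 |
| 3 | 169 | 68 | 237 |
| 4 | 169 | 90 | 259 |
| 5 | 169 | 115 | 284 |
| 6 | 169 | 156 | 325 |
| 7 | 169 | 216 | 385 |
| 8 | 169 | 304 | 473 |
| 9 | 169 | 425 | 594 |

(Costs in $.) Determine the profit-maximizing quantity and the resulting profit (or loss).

q = 7; profit = $133

Compute π = P·q − TC at each output: q=0: -169; q=1: -126; q=2: -71; q=3: -15; q=4: 37; q=5: 86; q=6: 119; q=7: 133; q=8: 119; q=9: 72.
Profit is maximized at q = 7. AVC there is 216/7 = $30.86 ≤ P, so producing beats shutting down (which would give -$169).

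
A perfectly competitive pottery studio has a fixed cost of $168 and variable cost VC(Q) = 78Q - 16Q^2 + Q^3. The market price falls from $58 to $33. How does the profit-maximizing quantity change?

AVC = 78 - 16Q + Q^2, minimized at Q = 8 where min AVC = $14. MC = 78 - 32Q + 3Q^2.
At P = $58 ≥ min AVC, set P = MC on the rising branch: Q = 10.
At P = $33 ≥ min AVC, set P = MC: Q = 9. The firm stays open but cuts output.

Output falls from 10 to 9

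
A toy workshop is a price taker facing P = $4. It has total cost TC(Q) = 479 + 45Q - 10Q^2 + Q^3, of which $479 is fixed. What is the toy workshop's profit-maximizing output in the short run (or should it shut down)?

Strip out fixed cost: VC = 45Q - 10Q^2 + Q^3. Then AVC = 45 - 10Q + Q^2 and MC = 45 - 20Q + 3Q^2.
AVC is minimized where dAVC/dQ = -10 + 2Q = 0, at Q = 5; min AVC = 45 - 10·5 + 5^2 = $20.
Since P = $4 < min AVC = $20, price fails to cover variable cost at any output.
The firm minimizes its loss by shutting down and losing only its fixed cost of $479.

Shut down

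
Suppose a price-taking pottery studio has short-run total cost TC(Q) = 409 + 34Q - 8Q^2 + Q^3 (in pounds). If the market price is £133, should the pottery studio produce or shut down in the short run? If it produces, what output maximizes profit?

Produce at Q = 9

From TC, MC = TC'(Q) = 34 - 16Q + 3Q^2 and AVC = VC/Q = 34 - 8Q + Q^2.
AVC hits its minimum where MC = AVC, at Q = 4, giving min AVC = 34 - 8·4 + 4^2 = £18.
Since P = £133 ≥ min AVC = £18, price covers variable cost and the firm should produce.
P = MC gives -99 - 16Q + 3Q^2 = 0, with roots -11/3 and 9. Take the larger (rising MC): Q* = 9.
Check: AVC at Q = 9 is £43 ≤ P, so revenue covers variable cost.
Profit = P·Q − TC = 133·9 − 796 = £401.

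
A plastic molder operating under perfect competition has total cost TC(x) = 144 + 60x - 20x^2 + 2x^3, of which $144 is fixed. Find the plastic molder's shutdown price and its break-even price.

Shutdown price = $10; break-even price = $36

AVC = 60 - 20x + 2x^2; minimized at x = 5, giving min AVC = $10. That is the shutdown price.
ATC = 144/x + 60 - 20x + 2x^2. Setting dATC/dx = −144/x^2 − 20 + 4x = 0 gives x = 6 (since 4·6^3 − 20·6^2 = 144).
min ATC = 144/6 + 60 − 20·6 + 2·6^2 = $36. That is the break-even price.
For $10 ≤ P < $36 the firm produces at a loss; below $10 it shuts down.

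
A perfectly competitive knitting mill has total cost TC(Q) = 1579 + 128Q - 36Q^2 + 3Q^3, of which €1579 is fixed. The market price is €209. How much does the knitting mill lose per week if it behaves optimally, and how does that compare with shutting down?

AVC = 128 - 36Q + 3Q^2; min AVC = €20 at Q = 6. Since P = €209 ≥ min AVC, the firm produces.
MC = 128 - 72Q + 9Q^2. Setting P = MC and taking the root on the rising branch gives Q* = 9.
TR = 209·9 = 1881. TC = 1579 + 423 = 2002. Profit = 1881 − 2002 = -€121.
Shutting down would mean losing the fixed cost of €1579, so operating at a loss of €121 is better by €1458.

Profit = -€121 at Q = 9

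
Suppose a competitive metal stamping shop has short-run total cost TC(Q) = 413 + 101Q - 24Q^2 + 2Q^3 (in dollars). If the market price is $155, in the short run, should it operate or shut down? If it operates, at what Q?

Produce at Q = 9

From TC, MC = TC'(Q) = 101 - 48Q + 6Q^2 and AVC = VC/Q = 101 - 24Q + 2Q^2.
AVC is minimized where dAVC/dQ = -24 + 4Q = 0, at Q = 6; min AVC = 101 - 24·6 + 2·6^2 = $29.
P = $155 exceeds min AVC = $29, so the firm stays open.
Set P = MC: 155 = 101 - 48Q + 6Q^2 → -54 - 48Q + 6Q^2 = 0. The roots are Q = -1 and Q = 9; the profit-maximizing output is on the rising part of MC, so Q* = 9.
Check: AVC at Q = 9 is $47 ≤ P, so revenue covers variable cost.
Profit = P·Q − TC = 155·9 − 836 = $559.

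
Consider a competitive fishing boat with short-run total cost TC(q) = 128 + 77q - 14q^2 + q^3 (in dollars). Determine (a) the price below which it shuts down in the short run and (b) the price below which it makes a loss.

Shutdown price = min AVC. AVC = 77 - 14q + q^2, with vertex at q = 7 and minimum $28.
ATC = 128/q + 77 - 14q + q^2. Setting dATC/dq = −128/q^2 − 14 + 2q = 0 gives q = 8 (since 2·8^3 − 14·8^2 = 128).
min ATC = 128/8 + 77 − 14·8 + 8^2 = $45. That is the break-even price.
Between these two prices the firm operates at a loss; above $45 it earns a profit.

Shutdown price = $28; break-even price = $45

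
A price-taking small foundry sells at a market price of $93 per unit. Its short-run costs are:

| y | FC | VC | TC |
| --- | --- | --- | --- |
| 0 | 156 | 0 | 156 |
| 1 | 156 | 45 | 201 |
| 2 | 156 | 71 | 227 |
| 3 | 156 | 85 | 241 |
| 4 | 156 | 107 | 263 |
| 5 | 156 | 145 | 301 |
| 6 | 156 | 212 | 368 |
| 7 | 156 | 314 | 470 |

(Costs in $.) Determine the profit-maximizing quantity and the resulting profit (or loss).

y = 6; profit = $190

Compute π = P·y − TC at each output: y=0: -156; y=1: -108; y=2: -41; y=3: 38; y=4: 109; y=5: 164; y=6: 190; y=7: 181.
Profit is maximized at y = 6. AVC there is 212/6 = $35.33 ≤ P, so producing beats shutting down (which would give -$156).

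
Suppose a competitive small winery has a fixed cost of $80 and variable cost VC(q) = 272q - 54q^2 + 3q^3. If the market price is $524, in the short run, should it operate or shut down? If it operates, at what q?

From TC, MC = TC'(q) = 272 - 108q + 9q^2 and AVC = VC/q = 272 - 54q + 3q^2.
The AVC parabola has its vertex at q = 54/6 = 9, where AVC = 272 - 54·9 + 3·9^2 = $29.
P = $524 exceeds min AVC = $29, so the firm stays open.
Set P = MC: 524 = 272 - 108q + 9q^2 → -252 - 108q + 9q^2 = 0. The roots are q = -2 and q = 14; the profit-maximizing output is on the rising part of MC, so q* = 14.
Check: AVC at q = 14 is $104 ≤ P, so revenue covers variable cost.
Profit = P·q − TC = 524·14 − 1536 = $5800.

Produce at q = 14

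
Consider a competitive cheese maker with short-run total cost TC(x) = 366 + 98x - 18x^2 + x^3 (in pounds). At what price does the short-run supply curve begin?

£17 per unit

The shutdown price is the minimum of AVC. VC = 98x - 18x^2 + x^3, so AVC = 98 - 18x + x^2.
dAVC/dx = -18 + 2x = 0 gives x = 9. min AVC = 98 - 18·9 + 9^2 = 17.
For P < £17 the firm produces nothing.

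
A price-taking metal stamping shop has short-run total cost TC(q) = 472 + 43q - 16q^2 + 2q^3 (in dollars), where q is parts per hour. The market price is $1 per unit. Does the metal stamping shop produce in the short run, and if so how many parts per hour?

Strip out fixed cost: VC = 43q - 16q^2 + 2q^3. Then AVC = 43 - 16q + 2q^2 and MC = 43 - 32q + 6q^2.
The AVC parabola has its vertex at q = 16/4 = 4, where AVC = 43 - 16·4 + 2·4^2 = $11.
P = $1 lies below min AVC = $11; no output level covers variable cost.
Shutting down limits the loss to fixed cost, $472.

Shut down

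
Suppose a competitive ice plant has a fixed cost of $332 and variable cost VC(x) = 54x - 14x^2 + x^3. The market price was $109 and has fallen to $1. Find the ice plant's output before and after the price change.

Output falls from 11 to 0 (the firm shuts down)

MC = 54 - 28x + 3x^2; the shutdown threshold is min AVC = $5 (at x = 7).
At P = $109 ≥ min AVC, set P = MC on the rising branch: x = 11.
At P = $1 < min AVC = $5, price no longer covers variable cost at any output, so the firm shuts down: x = 0.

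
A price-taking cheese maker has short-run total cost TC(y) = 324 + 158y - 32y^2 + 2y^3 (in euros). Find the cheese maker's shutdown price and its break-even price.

Shutdown price = €30; break-even price = €68

AVC = 158 - 32y + 2y^2; minimized at y = 8, giving min AVC = €30. That is the shutdown price.
ATC = 324/y + 158 - 32y + 2y^2. Setting dATC/dy = −324/y^2 − 32 + 4y = 0 gives y = 9 (since 4·9^3 − 32·9^2 = 324).
min ATC = 324/9 + 158 − 32·9 + 2·9^2 = €68. That is the break-even price.
For €30 ≤ P < €68 the firm produces at a loss; below €30 it shuts down.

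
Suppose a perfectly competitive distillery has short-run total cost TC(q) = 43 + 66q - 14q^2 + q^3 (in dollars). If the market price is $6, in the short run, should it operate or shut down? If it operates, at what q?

Shut down

From TC, MC = TC'(q) = 66 - 28q + 3q^2 and AVC = VC/q = 66 - 14q + q^2.
AVC is minimized where dAVC/dq = -14 + 2q = 0, at q = 7; min AVC = 66 - 14·7 + 7^2 = $17.
With P < min AVC ($6 < $17), every unit sold adds to the loss.
The firm minimizes its loss by shutting down and losing only its fixed cost of $43.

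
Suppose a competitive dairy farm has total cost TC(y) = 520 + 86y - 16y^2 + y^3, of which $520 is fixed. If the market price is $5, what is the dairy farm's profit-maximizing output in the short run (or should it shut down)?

Variable cost is VC = 86y - 16y^2 + y^3, so AVC = VC/y = 86 - 16y + y^2 and MC = dTC/dy = 86 - 32y + 3y^2.
The AVC parabola has its vertex at y = 16/2 = 8, where AVC = 86 - 16·8 + 8^2 = $22.
P = $5 lies below min AVC = $22; no output level covers variable cost.
Shutting down limits the loss to fixed cost, $520.

Shut down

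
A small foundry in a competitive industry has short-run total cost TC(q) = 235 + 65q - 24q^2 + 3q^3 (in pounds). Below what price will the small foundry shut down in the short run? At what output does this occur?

£17 per unit, at q = 4

The shutdown price is the minimum of AVC. VC = 65q - 24q^2 + 3q^3, so AVC = 65 - 24q + 3q^2.
At the minimum of AVC, MC = AVC. MC = 65 - 48q + 9q^2; setting MC = AVC gives 6q^2 - 24q = 0, so q = 4. min AVC = 17.
The firm shuts down for any P below £17.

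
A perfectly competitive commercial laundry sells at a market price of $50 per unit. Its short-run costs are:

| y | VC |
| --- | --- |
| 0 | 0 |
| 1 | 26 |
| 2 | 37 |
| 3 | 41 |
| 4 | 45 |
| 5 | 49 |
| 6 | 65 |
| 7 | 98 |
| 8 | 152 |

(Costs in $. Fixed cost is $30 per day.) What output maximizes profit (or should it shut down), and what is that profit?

y = 7; profit = $222

Profit at each row (π = 50y − TC): y=0: -30; y=1: -6; y=2: 33; y=3: 79; y=4: 125; y=5: 171; y=6: 205; y=7: 222; y=8: 218.
Profit is maximized at y = 7. AVC there is 98/7 = $14 ≤ P, so producing beats shutting down (which would give -$30).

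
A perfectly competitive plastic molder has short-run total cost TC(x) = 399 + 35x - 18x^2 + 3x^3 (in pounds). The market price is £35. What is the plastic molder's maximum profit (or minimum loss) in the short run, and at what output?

Profit = -£303 at x = 4

AVC = 35 - 18x + 3x^2; min AVC = £8 at x = 3. Since P = £35 ≥ min AVC, the firm produces.
MC = 35 - 36x + 9x^2. Setting P = MC and taking the root on the rising branch gives x* = 4.
TR = 35·4 = 140. TC = 399 + 44 = 443. Profit = 140 − 443 = -£303.
That loss of £303 beats the £399 the firm would lose by shutting down; producing recovers £96 of fixed cost.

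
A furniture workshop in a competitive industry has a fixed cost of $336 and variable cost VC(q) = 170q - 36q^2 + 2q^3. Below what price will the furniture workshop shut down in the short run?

The firm shuts down when price falls below the minimum of average variable cost. AVC = VC/q = 170 - 36q + 2q^2.
At the minimum of AVC, MC = AVC. MC = 170 - 72q + 6q^2; setting MC = AVC gives 4q^2 - 36q = 0, so q = 9. min AVC = 8.
So the shutdown price is $8.

$8 per unit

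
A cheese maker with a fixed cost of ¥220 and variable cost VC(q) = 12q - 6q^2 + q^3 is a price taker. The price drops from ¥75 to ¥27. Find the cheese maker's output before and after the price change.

MC = 12 - 12q + 3q^2; the shutdown threshold is min AVC = ¥3 (at q = 3).
At P = ¥75 ≥ min AVC, set P = MC on the rising branch: q = 7.
At P = ¥27 ≥ min AVC, set P = MC: q = 5. The firm stays open but cuts output.

Output falls from 7 to 5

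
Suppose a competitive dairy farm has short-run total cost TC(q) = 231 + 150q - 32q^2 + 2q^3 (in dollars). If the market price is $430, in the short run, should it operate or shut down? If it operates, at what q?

Strip out fixed cost: VC = 150q - 32q^2 + 2q^3. Then AVC = 150 - 32q + 2q^2 and MC = 150 - 64q + 6q^2.
AVC is minimized where dAVC/dq = -32 + 4q = 0, at q = 8; min AVC = 150 - 32·8 + 2·8^2 = $22.
Since P = $430 ≥ min AVC = $22, price covers variable cost and the firm should produce.
Set P = MC: 430 = 150 - 64q + 6q^2 → -280 - 64q + 6q^2 = 0. The roots are q = -10/3 and q = 14; the profit-maximizing output is on the rising part of MC, so q* = 14.
Check: AVC at q = 14 is $94 ≤ P, so revenue covers variable cost.
Profit = P·q − TC = 430·14 − 1547 = $4473.

Produce at q = 14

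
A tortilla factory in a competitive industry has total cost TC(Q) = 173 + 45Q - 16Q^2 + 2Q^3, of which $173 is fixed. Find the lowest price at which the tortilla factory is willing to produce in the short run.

The shutdown price is the minimum of AVC. VC = 45Q - 16Q^2 + 2Q^3, so AVC = 45 - 16Q + 2Q^2.
dAVC/dQ = -16 + 4Q = 0 gives Q = 4. min AVC = 45 - 16·4 + 2·4^2 = 13.
For P < $13 the firm produces nothing.

$13 per unit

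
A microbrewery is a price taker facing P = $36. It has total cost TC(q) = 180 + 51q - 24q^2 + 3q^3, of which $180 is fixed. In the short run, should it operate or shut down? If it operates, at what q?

Strip out fixed cost: VC = 51q - 24q^2 + 3q^3. Then AVC = 51 - 24q + 3q^2 and MC = 51 - 48q + 9q^2.
The AVC parabola has its vertex at q = 24/6 = 4, where AVC = 51 - 24·4 + 3·4^2 = $3.
Because $36 ≥ $3, revenue can cover variable cost; the firm operates.
Set P = MC: 36 = 51 - 48q + 9q^2 → 15 - 48q + 9q^2 = 0. The roots are q = 1/3 and q = 5; the profit-maximizing output is on the rising part of MC, so q* = 5.
Check: AVC at q = 5 is $6 ≤ P, so revenue covers variable cost.
Profit = P·q − TC = 36·5 − 210 = -$30, a loss, but smaller than the $180 fixed cost the firm would lose by shutting down.

Produce at q = 5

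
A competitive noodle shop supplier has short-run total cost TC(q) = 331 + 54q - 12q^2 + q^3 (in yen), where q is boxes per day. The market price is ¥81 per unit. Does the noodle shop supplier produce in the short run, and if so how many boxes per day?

Produce at q = 9

Strip out fixed cost: VC = 54q - 12q^2 + q^3. Then AVC = 54 - 12q + q^2 and MC = 54 - 24q + 3q^2.
The AVC parabola has its vertex at q = 12/2 = 6, where AVC = 54 - 12·6 + 6^2 = ¥18.
Since P = ¥81 ≥ min AVC = ¥18, price covers variable cost and the firm should produce.
Set P = MC: 81 = 54 - 24q + 3q^2 → -27 - 24q + 3q^2 = 0. The roots are q = -1 and q = 9; the profit-maximizing output is on the rising part of MC, so q* = 9.
Check: AVC at q = 9 is ¥27 ≤ P, so revenue covers variable cost.
Profit = P·q − TC = 81·9 − 574 = ¥155.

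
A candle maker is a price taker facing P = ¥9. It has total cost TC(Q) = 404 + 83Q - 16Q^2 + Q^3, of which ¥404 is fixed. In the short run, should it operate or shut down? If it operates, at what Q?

Variable cost is VC = 83Q - 16Q^2 + Q^3, so AVC = VC/Q = 83 - 16Q + Q^2 and MC = dTC/dQ = 83 - 32Q + 3Q^2.
AVC hits its minimum where MC = AVC, at Q = 8, giving min AVC = 83 - 16·8 + 8^2 = ¥19.
With P < min AVC (¥9 < ¥19), every unit sold adds to the loss.
Shutting down limits the loss to fixed cost, ¥404.

Shut down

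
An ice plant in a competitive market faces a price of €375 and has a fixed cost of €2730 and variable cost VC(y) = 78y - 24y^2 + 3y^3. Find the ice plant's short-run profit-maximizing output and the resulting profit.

Profit = -€300 at y = 9

AVC = 78 - 24y + 3y^2 has its minimum €30 at y = 4; price €375 clears that bar, so the firm operates.
With MC = 78 - 48y + 9y^2, P = MC on the upward-sloping part at y* = 9.
TR = 375·9 = 3375. TC = 2730 + 945 = 3675. Profit = 3375 − 3675 = -€300.
Shutting down would mean losing the fixed cost of €2730, so operating at a loss of €300 is better by €2430.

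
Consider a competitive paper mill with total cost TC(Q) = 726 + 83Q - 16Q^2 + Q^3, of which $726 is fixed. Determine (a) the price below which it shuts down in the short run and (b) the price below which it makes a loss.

Shutdown price = min AVC. AVC = 83 - 16Q + Q^2, with vertex at Q = 8 and minimum $19.
ATC = 726/Q + 83 - 16Q + Q^2. Setting dATC/dQ = −726/Q^2 − 16 + 2Q = 0 gives Q = 11 (since 2·11^3 − 16·11^2 = 726).
min ATC = 726/11 + 83 − 16·11 + 11^2 = $94. That is the break-even price.
Between these two prices the firm operates at a loss; above $94 it earns a profit.

Shutdown price = $19; break-even price = $94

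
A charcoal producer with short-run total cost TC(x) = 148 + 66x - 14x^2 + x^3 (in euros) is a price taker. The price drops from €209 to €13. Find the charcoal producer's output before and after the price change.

AVC = 66 - 14x + x^2, minimized at x = 7 where min AVC = €17. MC = 66 - 28x + 3x^2.
At P = €209 ≥ min AVC, set P = MC on the rising branch: x = 13.
At P = €13 < min AVC = €17, price no longer covers variable cost at any output, so the firm shuts down: x = 0.

Output falls from 13 to 0 (the firm shuts down)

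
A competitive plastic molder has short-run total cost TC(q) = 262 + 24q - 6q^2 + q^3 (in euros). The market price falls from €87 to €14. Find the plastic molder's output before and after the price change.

Output falls from 7 to 0 (the firm shuts down)

MC = 24 - 12q + 3q^2; the shutdown threshold is min AVC = €15 (at q = 3).
At P = €87 ≥ min AVC, set P = MC on the rising branch: q = 7.
At P = €14 < min AVC = €15, price no longer covers variable cost at any output, so the firm shuts down: q = 0.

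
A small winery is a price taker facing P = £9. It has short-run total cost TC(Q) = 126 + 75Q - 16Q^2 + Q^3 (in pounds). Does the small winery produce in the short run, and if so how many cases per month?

Shut down

From TC, MC = TC'(Q) = 75 - 32Q + 3Q^2 and AVC = VC/Q = 75 - 16Q + Q^2.
AVC is minimized where dAVC/dQ = -16 + 2Q = 0, at Q = 8; min AVC = 75 - 16·8 + 8^2 = £11.
Since P = £9 < min AVC = £11, price fails to cover variable cost at any output.
Shutting down limits the loss to fixed cost, £126.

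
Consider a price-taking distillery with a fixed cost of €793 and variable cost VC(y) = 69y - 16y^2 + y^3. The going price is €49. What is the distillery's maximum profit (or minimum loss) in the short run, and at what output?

Profit = -€393 at y = 10

AVC = 69 - 16y + y^2 has its minimum €5 at y = 8; price €49 clears that bar, so the firm operates.
With MC = 69 - 32y + 3y^2, P = MC on the upward-sloping part at y* = 10.
TR = 49·10 = 490. TC = 793 + 90 = 883. Profit = 490 − 883 = -€393.
That loss of €393 beats the €793 the firm would lose by shutting down; producing recovers €400 of fixed cost.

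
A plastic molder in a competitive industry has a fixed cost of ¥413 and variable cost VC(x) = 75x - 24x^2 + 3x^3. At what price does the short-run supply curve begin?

¥27 per unit

The firm shuts down when price falls below the minimum of average variable cost. AVC = VC/x = 75 - 24x + 3x^2.
dAVC/dx = -24 + 6x = 0 gives x = 4. min AVC = 75 - 24·4 + 3·4^2 = 27.
So the shutdown price is ¥27.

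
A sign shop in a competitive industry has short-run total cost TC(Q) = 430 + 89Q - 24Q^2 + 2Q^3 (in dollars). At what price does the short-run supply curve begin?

Short-run supply begins at min AVC. From VC = 89Q - 24Q^2 + 2Q^3, AVC = 89 - 24Q + 2Q^2.
dAVC/dQ = -24 + 4Q = 0 gives Q = 6. min AVC = 89 - 24·6 + 2·6^2 = 17.
So the shutdown price is $17.

$17 per unit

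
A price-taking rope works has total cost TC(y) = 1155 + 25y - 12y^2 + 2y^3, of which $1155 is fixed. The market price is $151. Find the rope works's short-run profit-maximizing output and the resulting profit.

Profit = -$371 at y = 7

AVC = 25 - 12y + 2y^2 has its minimum $7 at y = 3; price $151 clears that bar, so the firm operates.
MC = 25 - 24y + 6y^2. Setting P = MC and taking the root on the rising branch gives y* = 7.
TR = 151·7 = 1057. TC = 1155 + 273 = 1428. Profit = 1057 − 1428 = -$371.
Shutting down would mean losing the fixed cost of $1155, so operating at a loss of $371 is better by $784.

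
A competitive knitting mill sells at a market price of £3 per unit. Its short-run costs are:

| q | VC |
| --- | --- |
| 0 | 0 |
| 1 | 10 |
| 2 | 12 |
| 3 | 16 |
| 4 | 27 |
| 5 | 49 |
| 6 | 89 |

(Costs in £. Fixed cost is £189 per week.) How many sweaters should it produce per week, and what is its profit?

q = 0 (shut down); profit = -£189

Tabulate TR − TC: q=0: -189; q=1: -196; q=2: -195; q=3: -196; q=4: -204; q=5: -223; q=6: -260.
Profit is highest at q = 0. Equivalently, the lowest AVC in the table is 16/3 ≈ £5.33 at q = 3, and P = £3 falls below it — price never covers variable cost, so the firm shuts down and loses only its fixed cost.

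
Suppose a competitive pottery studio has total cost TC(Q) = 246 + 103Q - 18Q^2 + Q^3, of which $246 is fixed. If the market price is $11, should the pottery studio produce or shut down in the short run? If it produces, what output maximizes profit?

Shut down

Variable cost is VC = 103Q - 18Q^2 + Q^3, so AVC = VC/Q = 103 - 18Q + Q^2 and MC = dTC/dQ = 103 - 36Q + 3Q^2.
AVC is minimized where dAVC/dQ = -18 + 2Q = 0, at Q = 9; min AVC = 103 - 18·9 + 9^2 = $22.
P = $11 lies below min AVC = $22; no output level covers variable cost.
Best response: produce nothing and absorb the $246 fixed cost.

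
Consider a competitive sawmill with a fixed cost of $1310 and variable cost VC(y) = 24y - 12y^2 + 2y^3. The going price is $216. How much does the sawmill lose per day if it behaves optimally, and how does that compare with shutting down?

AVC = 24 - 12y + 2y^2; min AVC = $6 at y = 3. Since P = $216 ≥ min AVC, the firm produces.
MC = 24 - 24y + 6y^2. Setting P = MC and taking the root on the rising branch gives y* = 8.
TR = 216·8 = 1728. TC = 1310 + 448 = 1758. Profit = 1728 − 1758 = -$30.
By producing, the firm covers all variable cost plus $1280 of fixed cost; shutting down would lose the full $1310.

Profit = -$30 at y = 8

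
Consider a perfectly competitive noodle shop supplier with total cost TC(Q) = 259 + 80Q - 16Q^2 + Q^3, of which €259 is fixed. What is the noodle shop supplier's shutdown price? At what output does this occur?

Short-run supply begins at min AVC. From VC = 80Q - 16Q^2 + Q^3, AVC = 80 - 16Q + Q^2.
dAVC/dQ = -16 + 2Q = 0 gives Q = 8. min AVC = 80 - 16·8 + 8^2 = 16.
The firm shuts down for any P below €16.

€16 per unit, at Q = 8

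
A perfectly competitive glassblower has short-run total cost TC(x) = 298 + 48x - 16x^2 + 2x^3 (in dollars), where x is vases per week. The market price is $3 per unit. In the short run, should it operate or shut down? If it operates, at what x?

From TC, MC = TC'(x) = 48 - 32x + 6x^2 and AVC = VC/x = 48 - 16x + 2x^2.
The AVC parabola has its vertex at x = 16/4 = 4, where AVC = 48 - 16·4 + 2·4^2 = $16.
P = $3 lies below min AVC = $16; no output level covers variable cost.
Shutting down limits the loss to fixed cost, $298.

Shut down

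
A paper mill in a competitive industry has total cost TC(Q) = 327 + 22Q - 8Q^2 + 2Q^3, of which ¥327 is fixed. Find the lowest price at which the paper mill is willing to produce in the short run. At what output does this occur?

¥14 per unit, at Q = 2

Short-run supply begins at min AVC. From VC = 22Q - 8Q^2 + 2Q^3, AVC = 22 - 8Q + 2Q^2.
At the minimum of AVC, MC = AVC. MC = 22 - 16Q + 6Q^2; setting MC = AVC gives 4Q^2 - 8Q = 0, so Q = 2. min AVC = 14.
The firm shuts down for any P below ¥14.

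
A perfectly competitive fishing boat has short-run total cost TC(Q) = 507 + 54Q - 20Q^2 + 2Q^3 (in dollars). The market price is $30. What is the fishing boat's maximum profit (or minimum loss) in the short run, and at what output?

Profit = -$363 at Q = 6

AVC = 54 - 20Q + 2Q^2 has its minimum $4 at Q = 5; price $30 clears that bar, so the firm operates.
MC = 54 - 40Q + 6Q^2. Setting P = MC and taking the root on the rising branch gives Q* = 6.
TR = 30·6 = 180. TC = 507 + 36 = 543. Profit = 180 − 543 = -$363.
Shutting down would mean losing the fixed cost of $507, so operating at a loss of $363 is better by $144.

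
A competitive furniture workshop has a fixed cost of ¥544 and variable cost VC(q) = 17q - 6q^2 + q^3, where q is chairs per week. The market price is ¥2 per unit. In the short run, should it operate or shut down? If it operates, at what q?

Strip out fixed cost: VC = 17q - 6q^2 + q^3. Then AVC = 17 - 6q + q^2 and MC = 17 - 12q + 3q^2.
AVC is minimized where dAVC/dq = -6 + 2q = 0, at q = 3; min AVC = 17 - 6·3 + 3^2 = ¥8.
Since P = ¥2 < min AVC = ¥8, price fails to cover variable cost at any output.
The firm minimizes its loss by shutting down and losing only its fixed cost of ¥544.

Shut down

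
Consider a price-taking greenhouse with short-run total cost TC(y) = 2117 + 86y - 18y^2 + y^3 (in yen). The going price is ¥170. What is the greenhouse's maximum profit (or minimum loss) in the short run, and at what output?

Profit = -¥157 at y = 14

AVC = 86 - 18y + y^2; min AVC = ¥5 at y = 9. Since P = ¥170 ≥ min AVC, the firm produces.
MC = 86 - 36y + 3y^2. Setting P = MC and taking the root on the rising branch gives y* = 14.
TR = 170·14 = 2380. TC = 2117 + 420 = 2537. Profit = 2380 − 2537 = -¥157.
That loss of ¥157 beats the ¥2117 the firm would lose by shutting down; producing recovers ¥1960 of fixed cost.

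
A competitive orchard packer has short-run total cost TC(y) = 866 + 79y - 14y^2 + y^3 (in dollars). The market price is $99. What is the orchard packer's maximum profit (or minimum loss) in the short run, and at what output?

Profit = -$266 at y = 10

AVC = 79 - 14y + y^2; min AVC = $30 at y = 7. Since P = $99 ≥ min AVC, the firm produces.
MC = 79 - 28y + 3y^2. Setting P = MC and taking the root on the rising branch gives y* = 10.
TR = 99·10 = 990. TC = 866 + 390 = 1256. Profit = 990 − 1256 = -$266.
Shutting down would mean losing the fixed cost of $866, so operating at a loss of $266 is better by $600.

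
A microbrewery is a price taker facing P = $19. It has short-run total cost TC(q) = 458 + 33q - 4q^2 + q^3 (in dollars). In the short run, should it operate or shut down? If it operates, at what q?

Variable cost is VC = 33q - 4q^2 + q^3, so AVC = VC/q = 33 - 4q + q^2 and MC = dTC/dq = 33 - 8q + 3q^2.
AVC is minimized where dAVC/dq = -4 + 2q = 0, at q = 2; min AVC = 33 - 4·2 + 2^2 = $29.
Since P = $19 < min AVC = $29, price fails to cover variable cost at any output.
Shutting down limits the loss to fixed cost, $458.

Shut down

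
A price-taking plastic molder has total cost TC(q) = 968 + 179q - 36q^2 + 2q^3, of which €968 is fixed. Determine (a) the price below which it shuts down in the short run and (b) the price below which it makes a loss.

Shutdown price = min AVC. AVC = 179 - 36q + 2q^2, with vertex at q = 9 and minimum €17.
ATC = 968/q + 179 - 36q + 2q^2. Setting dATC/dq = −968/q^2 − 36 + 4q = 0 gives q = 11 (since 4·11^3 − 36·11^2 = 968).
min ATC = 968/11 + 179 − 36·11 + 2·11^2 = €113. That is the break-even price.
For €17 ≤ P < €113 the firm produces at a loss; below €17 it shuts down.

Shutdown price = €17; break-even price = €113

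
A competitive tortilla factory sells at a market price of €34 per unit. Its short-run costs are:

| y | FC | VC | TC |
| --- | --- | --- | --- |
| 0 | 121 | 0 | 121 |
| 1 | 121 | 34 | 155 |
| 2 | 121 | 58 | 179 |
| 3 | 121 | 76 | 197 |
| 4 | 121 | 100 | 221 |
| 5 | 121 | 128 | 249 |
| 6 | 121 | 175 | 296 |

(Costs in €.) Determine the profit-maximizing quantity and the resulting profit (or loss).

Tabulate TR − TC: y=0: -121; y=1: -121; y=2: -111; y=3: -95; y=4: -85; y=5: -79; y=6: -92.
Profit is maximized at y = 5. AVC there is 128/5 = €25.60 ≤ P, so producing beats shutting down (which would give -€121).

y = 5; profit = -€79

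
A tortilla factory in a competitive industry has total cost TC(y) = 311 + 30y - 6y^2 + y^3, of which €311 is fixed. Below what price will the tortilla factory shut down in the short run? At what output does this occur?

The firm shuts down when price falls below the minimum of average variable cost. AVC = VC/y = 30 - 6y + y^2.
At the minimum of AVC, MC = AVC. MC = 30 - 12y + 3y^2; setting MC = AVC gives 2y^2 - 6y = 0, so y = 3. min AVC = 21.
So the shutdown price is €21.

€21 per unit, at y = 3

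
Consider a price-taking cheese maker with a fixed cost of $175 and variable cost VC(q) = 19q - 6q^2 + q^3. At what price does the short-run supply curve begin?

The shutdown price is the minimum of AVC. VC = 19q - 6q^2 + q^3, so AVC = 19 - 6q + q^2.
At the minimum of AVC, MC = AVC. MC = 19 - 12q + 3q^2; setting MC = AVC gives 2q^2 - 6q = 0, so q = 3. min AVC = 10.
For P < $10 the firm produces nothing.

$10 per unit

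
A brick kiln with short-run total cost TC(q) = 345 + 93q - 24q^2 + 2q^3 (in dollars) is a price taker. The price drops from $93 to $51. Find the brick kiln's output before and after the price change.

Output falls from 8 to 7

AVC = 93 - 24q + 2q^2, minimized at q = 6 where min AVC = $21. MC = 93 - 48q + 6q^2.
With P = $93 above the shutdown price, P = MC gives q = 8.
At P = $51 ≥ min AVC, set P = MC: q = 7. The firm stays open but cuts output.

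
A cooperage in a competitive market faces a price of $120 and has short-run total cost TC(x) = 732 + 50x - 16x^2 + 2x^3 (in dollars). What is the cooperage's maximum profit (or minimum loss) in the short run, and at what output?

Profit = -$144 at x = 7

AVC = 50 - 16x + 2x^2; min AVC = $18 at x = 4. Since P = $120 ≥ min AVC, the firm produces.
With MC = 50 - 32x + 6x^2, P = MC on the upward-sloping part at x* = 7.
TR = 120·7 = 840. TC = 732 + 252 = 984. Profit = 840 − 984 = -$144.
Shutting down would mean losing the fixed cost of $732, so operating at a loss of $144 is better by $588.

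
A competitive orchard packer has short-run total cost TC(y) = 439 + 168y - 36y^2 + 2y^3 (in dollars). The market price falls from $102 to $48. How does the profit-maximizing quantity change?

MC = 168 - 72y + 6y^2; the shutdown threshold is min AVC = $6 (at y = 9).
With P = $102 above the shutdown price, P = MC gives y = 11.
At P = $48 ≥ min AVC, set P = MC: y = 10. The firm stays open but cuts output.

Output falls from 11 to 10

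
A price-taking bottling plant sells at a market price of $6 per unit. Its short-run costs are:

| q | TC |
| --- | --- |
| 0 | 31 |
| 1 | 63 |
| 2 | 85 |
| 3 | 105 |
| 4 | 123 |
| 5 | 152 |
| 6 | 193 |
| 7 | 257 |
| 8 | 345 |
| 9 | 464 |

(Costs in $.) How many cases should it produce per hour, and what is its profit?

q = 0 (shut down); profit = -$31

Tabulate TR − TC: q=0: -31; q=1: -57; q=2: -73; q=3: -87; q=4: -99; q=5: -122; q=6: -157; q=7: -215; q=8: -297; q=9: -410.
Profit is highest at q = 0. Equivalently, the lowest AVC in the table is 92/4 ≈ $23 at q = 4, and P = $6 falls below it — price never covers variable cost, so the firm shuts down and loses only its fixed cost.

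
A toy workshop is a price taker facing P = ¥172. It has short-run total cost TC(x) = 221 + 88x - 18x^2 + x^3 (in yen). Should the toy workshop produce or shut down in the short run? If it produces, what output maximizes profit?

Strip out fixed cost: VC = 88x - 18x^2 + x^3. Then AVC = 88 - 18x + x^2 and MC = 88 - 36x + 3x^2.
AVC hits its minimum where MC = AVC, at x = 9, giving min AVC = 88 - 18·9 + 9^2 = ¥7.
Because ¥172 ≥ ¥7, revenue can cover variable cost; the firm operates.
Set P = MC: 172 = 88 - 36x + 3x^2 → -84 - 36x + 3x^2 = 0. The roots are x = -2 and x = 14; the profit-maximizing output is on the rising part of MC, so x* = 14.
Check: AVC at x = 14 is ¥32 ≤ P, so revenue covers variable cost.
Profit = P·x − TC = 172·14 − 669 = ¥1739.

Produce at x = 14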